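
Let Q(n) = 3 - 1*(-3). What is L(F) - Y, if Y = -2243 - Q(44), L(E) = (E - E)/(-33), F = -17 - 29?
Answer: 2249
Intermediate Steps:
F = -46
Q(n) = 6 (Q(n) = 3 + 3 = 6)
L(E) = 0 (L(E) = 0*(-1/33) = 0)
Y = -2249 (Y = -2243 - 1*6 = -2243 - 6 = -2249)
L(F) - Y = 0 - 1*(-2249) = 0 + 2249 = 2249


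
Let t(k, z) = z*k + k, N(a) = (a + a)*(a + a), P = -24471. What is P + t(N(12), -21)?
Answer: -35991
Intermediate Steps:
N(a) = 4*a² (N(a) = (2*a)*(2*a) = 4*a²)
t(k, z) = k + k*z (t(k, z) = k*z + k = k + k*z)
P + t(N(12), -21) = -24471 + (4*12²)*(1 - 21) = -24471 + (4*144)*(-20) = -24471 + 576*(-20) = -24471 - 11520 = -35991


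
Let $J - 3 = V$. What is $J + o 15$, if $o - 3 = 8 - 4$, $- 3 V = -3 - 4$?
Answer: $\frac{331}{3} \approx 110.33$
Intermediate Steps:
$V = \frac{7}{3}$ ($V = - \frac{-3 - 4}{3} = \left(- \frac{1}{3}\right) \left(-7\right) = \frac{7}{3} \approx 2.3333$)
$J = \frac{16}{3}$ ($J = 3 + \frac{7}{3} = \frac{16}{3} \approx 5.3333$)
$o = 7$ ($o = 3 + \left(8 - 4\right) = 3 + 4 = 7$)
$J + o 15 = \frac{16}{3} + 7 \cdot 15 = \frac{16}{3} + 105 = \frac{331}{3}$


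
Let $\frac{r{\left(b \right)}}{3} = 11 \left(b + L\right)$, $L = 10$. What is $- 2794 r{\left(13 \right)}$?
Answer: $-2120646$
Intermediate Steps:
$r{\left(b \right)} = 330 + 33 b$ ($r{\left(b \right)} = 3 \cdot 11 \left(b + 10\right) = 3 \cdot 11 \left(10 + b\right) = 3 \left(110 + 11 b\right) = 330 + 33 b$)
$- 2794 r{\left(13 \right)} = - 2794 \left(330 + 33 \cdot 13\right) = - 2794 \left(330 + 429\right) = \left(-2794\right) 759 = -2120646$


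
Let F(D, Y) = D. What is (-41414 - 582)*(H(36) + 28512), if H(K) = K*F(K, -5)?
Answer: -1251816768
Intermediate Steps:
H(K) = K² (H(K) = K*K = K²)
(-41414 - 582)*(H(36) + 28512) = (-41414 - 582)*(36² + 28512) = -41996*(1296 + 28512) = -41996*29808 = -1251816768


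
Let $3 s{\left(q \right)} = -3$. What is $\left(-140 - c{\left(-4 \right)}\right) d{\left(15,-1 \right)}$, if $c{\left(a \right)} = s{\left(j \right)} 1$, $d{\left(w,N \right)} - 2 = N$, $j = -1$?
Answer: $-139$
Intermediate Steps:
$d{\left(w,N \right)} = 2 + N$
$s{\left(q \right)} = -1$ ($s{\left(q \right)} = \frac{1}{3} \left(-3\right) = -1$)
$c{\left(a \right)} = -1$ ($c{\left(a \right)} = \left(-1\right) 1 = -1$)
$\left(-140 - c{\left(-4 \right)}\right) d{\left(15,-1 \right)} = \left(-140 - -1\right) \left(2 - 1\right) = \left(-140 + 1\right) 1 = \left(-139\right) 1 = -139$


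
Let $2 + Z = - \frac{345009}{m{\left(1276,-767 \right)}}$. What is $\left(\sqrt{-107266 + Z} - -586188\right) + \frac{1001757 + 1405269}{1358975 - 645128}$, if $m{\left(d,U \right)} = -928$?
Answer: $\frac{139483650754}{237949} + \frac{i \sqrt{5753582310}}{232} \approx 5.8619 \cdot 10^{5} + 326.95 i$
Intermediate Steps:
$Z = \frac{343153}{928}$ ($Z = -2 - \frac{345009}{-928} = -2 - - \frac{345009}{928} = -2 + \frac{345009}{928} = \frac{343153}{928} \approx 369.78$)
$\left(\sqrt{-107266 + Z} - -586188\right) + \frac{1001757 + 1405269}{1358975 - 645128} = \left(\sqrt{-107266 + \frac{343153}{928}} - -586188\right) + \frac{1001757 + 1405269}{1358975 - 645128} = \left(\sqrt{- \frac{99199695}{928}} + 586188\right) + \frac{2407026}{713847} = \left(\frac{i \sqrt{5753582310}}{232} + 586188\right) + 2407026 \cdot \frac{1}{713847} = \left(586188 + \frac{i \sqrt{5753582310}}{232}\right) + \frac{802342}{237949} = \frac{139483650754}{237949} + \frac{i \sqrt{5753582310}}{232}$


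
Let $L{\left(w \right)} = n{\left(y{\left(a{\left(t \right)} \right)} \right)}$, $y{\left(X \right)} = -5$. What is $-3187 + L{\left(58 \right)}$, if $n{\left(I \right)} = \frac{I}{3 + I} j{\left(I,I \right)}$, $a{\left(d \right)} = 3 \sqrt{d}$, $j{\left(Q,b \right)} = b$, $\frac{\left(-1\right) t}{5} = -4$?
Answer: $- \frac{6399}{2} \approx -3199.5$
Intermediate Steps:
$t = 20$ ($t = \left(-5\right) \left(-4\right) = 20$)
$n{\left(I \right)} = \frac{I^{2}}{3 + I}$ ($n{\left(I \right)} = \frac{I}{3 + I} I = \frac{I^{2}}{3 + I}$)
$L{\left(w \right)} = - \frac{25}{2}$ ($L{\left(w \right)} = \frac{\left(-5\right)^{2}}{3 - 5} = \frac{25}{-2} = 25 \left(- \frac{1}{2}\right) = - \frac{25}{2}$)
$-3187 + L{\left(58 \right)} = -3187 - \frac{25}{2} = - \frac{6399}{2}$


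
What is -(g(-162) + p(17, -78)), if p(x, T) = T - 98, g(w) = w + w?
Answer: 500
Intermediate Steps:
g(w) = 2*w
p(x, T) = -98 + T
-(g(-162) + p(17, -78)) = -(2*(-162) + (-98 - 78)) = -(-324 - 176) = -1*(-500) = 500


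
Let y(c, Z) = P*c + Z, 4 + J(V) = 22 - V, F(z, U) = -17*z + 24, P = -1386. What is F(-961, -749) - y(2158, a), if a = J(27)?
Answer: 3007358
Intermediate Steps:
F(z, U) = 24 - 17*z
J(V) = 18 - V (J(V) = -4 + (22 - V) = 18 - V)
a = -9 (a = 18 - 1*27 = 18 - 27 = -9)
y(c, Z) = Z - 1386*c (y(c, Z) = -1386*c + Z = Z - 1386*c)
F(-961, -749) - y(2158, a) = (24 - 17*(-961)) - (-9 - 1386*2158) = (24 + 16337) - (-9 - 2990988) = 16361 - 1*(-2990997) = 16361 + 2990997 = 3007358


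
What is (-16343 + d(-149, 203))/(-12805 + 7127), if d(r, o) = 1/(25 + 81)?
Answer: 1732357/601868 ≈ 2.8783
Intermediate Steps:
d(r, o) = 1/106
(-16343 + d(-149, 203))/(-12805 + 7127) = (-16343 + 1/106)/(-12805 + 7127) = -1732357/106/(-5678) = -1732357/106*(-1/5678) = 1732357/601868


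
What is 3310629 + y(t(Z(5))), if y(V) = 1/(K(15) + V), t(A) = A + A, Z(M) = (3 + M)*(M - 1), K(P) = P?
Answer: 261539692/79 ≈ 3.3106e+6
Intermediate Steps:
Z(M) = (-1 + M)*(3 + M) (Z(M) = (3 + M)*(-1 + M) = (-1 + M)*(3 + M))
t(A) = 2*A
y(V) = 1/(15 + V)
3310629 + y(t(Z(5))) = 3310629 + 1/(15 + 2*(-3 + 5² + 2*5)) = 3310629 + 1/(15 + 2*(-3 + 25 + 10)) = 3310629 + 1/(15 + 2*32) = 3310629 + 1/(15 + 64) = 3310629 + 1/79 = 261539692/79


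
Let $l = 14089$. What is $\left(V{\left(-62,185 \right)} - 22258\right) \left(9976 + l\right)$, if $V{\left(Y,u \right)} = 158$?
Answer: $-531836500$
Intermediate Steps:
$\left(V{\left(-62,185 \right)} - 22258\right) \left(9976 + l\right) = \left(158 - 22258\right) \left(9976 + 14089\right) = \left(-22100\right) 24065 = -531836500$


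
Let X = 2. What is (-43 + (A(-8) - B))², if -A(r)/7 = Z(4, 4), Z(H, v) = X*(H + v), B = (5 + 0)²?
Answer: 32400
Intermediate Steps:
B = 25 (B = 5² = 25)
Z(H, v) = 2*H + 2*v (Z(H, v) = 2*(H + v) = 2*H + 2*v)
A(r) = -112 (A(r) = -7*(2*4 + 2*4) = -7*(8 + 8) = -7*16 = -112)
(-43 + (A(-8) - B))² = (-43 + (-112 - 1*25))² = (-43 + (-112 - 25))² = (-43 - 137)² = (-180)² = 32400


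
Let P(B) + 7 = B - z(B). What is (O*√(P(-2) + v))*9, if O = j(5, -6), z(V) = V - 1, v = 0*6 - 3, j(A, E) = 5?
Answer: 135*I ≈ 135.0*I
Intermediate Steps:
v = -3 (v = 0 - 3 = -3)
z(V) = -1 + V
O = 5
P(B) = -6 (P(B) = -7 + (B - (-1 + B)) = -7 + (B + (1 - B)) = -7 + 1 = -6)
(O*√(P(-2) + v))*9 = (5*√(-6 - 3))*9 = (5*√(-9))*9 = (5*(3*I))*9 = (15*I)*9 = 135*I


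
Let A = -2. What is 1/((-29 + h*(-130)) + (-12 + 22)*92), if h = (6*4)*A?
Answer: 1/7131 ≈ 0.00014023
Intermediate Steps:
h = -48 (h = (6*4)*(-2) = 24*(-2) = -48)
1/((-29 + h*(-130)) + (-12 + 22)*92) = 1/((-29 - 48*(-130)) + (-12 + 22)*92) = 1/((-29 + 6240) + 10*92) = 1/(6211 + 920) = 1/7131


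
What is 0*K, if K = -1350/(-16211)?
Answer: 0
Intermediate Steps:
K = 1350/16211 (K = -1350*(-1/16211) = 1350/16211 ≈ 0.083277)
0*K = 0*(1350/16211) = 0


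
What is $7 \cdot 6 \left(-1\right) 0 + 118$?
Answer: $118$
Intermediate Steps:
$7 \cdot 6 \left(-1\right) 0 + 118 = 7 \left(\left(-6\right) 0\right) + 118 = 7 \cdot 0 + 118 = 0 + 118 = 118$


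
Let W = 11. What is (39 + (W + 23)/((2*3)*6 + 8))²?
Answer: 765625/484 ≈ 1581.9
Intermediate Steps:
(39 + (W + 23)/((2*3)*6 + 8))² = (39 + (11 + 23)/((2*3)*6 + 8))² = (39 + 34/(6*6 + 8))² = (39 + 34/(36 + 8))² = (39 + 34/44)² = (39 + 34*(1/44))² = (39 + 17/22)² = (875/22)² = 765625/484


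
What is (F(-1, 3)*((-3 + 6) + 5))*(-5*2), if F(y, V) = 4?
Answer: -320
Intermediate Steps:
(F(-1, 3)*((-3 + 6) + 5))*(-5*2) = (4*((-3 + 6) + 5))*(-5*2) = (4*(3 + 5))*(-10) = (4*8)*(-10) = 32*(-10) = -320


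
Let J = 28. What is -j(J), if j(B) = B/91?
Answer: -4/13 ≈ -0.30769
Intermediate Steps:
j(B) = B/91 (j(B) = B*(1/91) = B/91)
-j(J) = -28/91 = -1*4/13 = -4/13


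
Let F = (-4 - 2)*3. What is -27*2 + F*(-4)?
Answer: 18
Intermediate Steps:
F = -18 (F = -6*3 = -18)
-27*2 + F*(-4) = -27*2 - 18*(-4) = -54 + 72 = 18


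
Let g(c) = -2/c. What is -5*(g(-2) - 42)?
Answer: 205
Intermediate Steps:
-5*(g(-2) - 42) = -5*(-2/(-2) - 42) = -5*(-2*(-½) - 42) = -5*(1 - 42) = -5*(-41) = 205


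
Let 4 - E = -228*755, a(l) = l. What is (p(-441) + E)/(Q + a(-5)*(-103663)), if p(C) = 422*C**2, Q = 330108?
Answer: 82243126/848423 ≈ 96.937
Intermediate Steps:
E = 172144 (E = 4 - (-228)*755 = 4 - 1*(-172140) = 4 + 172140 = 172144)
(p(-441) + E)/(Q + a(-5)*(-103663)) = (422*(-441)**2 + 172144)/(330108 - 5*(-103663)) = (422*194481 + 172144)/(330108 + 518315) = (82070982 + 172144)/848423 = 82243126*(1/848423) = 82243126/848423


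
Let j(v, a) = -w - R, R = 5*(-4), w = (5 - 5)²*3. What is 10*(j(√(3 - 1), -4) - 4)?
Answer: 160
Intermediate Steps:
w = 0 (w = 0²*3 = 0*3 = 0)
R = -20
j(v, a) = 20 (j(v, a) = -1*0 - 1*(-20) = 0 + 20 = 20)
10*(j(√(3 - 1), -4) - 4) = 10*(20 - 4) = 10*16 = 160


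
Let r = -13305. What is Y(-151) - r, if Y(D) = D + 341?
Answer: 13495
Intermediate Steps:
Y(D) = 341 + D
Y(-151) - r = (341 - 151) - 1*(-13305) = 190 + 13305 = 13495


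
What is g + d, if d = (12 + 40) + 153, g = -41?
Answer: 164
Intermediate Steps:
d = 205 (d = 52 + 153 = 205)
g + d = -41 + 205 = 164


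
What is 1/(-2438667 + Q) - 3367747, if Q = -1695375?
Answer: -13922407543375/4134042 ≈ -3.3677e+6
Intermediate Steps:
1/(-2438667 + Q) - 3367747 = 1/(-2438667 - 1695375) - 3367747 = 1/(-4134042) - 3367747 = -1/4134042 - 3367747 = -13922407543375/4134042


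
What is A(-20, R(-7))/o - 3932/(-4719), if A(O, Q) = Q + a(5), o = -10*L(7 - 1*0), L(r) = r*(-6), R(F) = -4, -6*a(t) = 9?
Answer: 361219/440440 ≈ 0.82013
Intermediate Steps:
a(t) = -3/2 (a(t) = -⅙*9 = -3/2)
L(r) = -6*r
o = 420 (o = -(-60)*(7 - 1*0) = -(-60)*(7 + 0) = -(-60)*7 = -10*(-42) = 420)
A(O, Q) = -3/2 + Q (A(O, Q) = Q - 3/2 = -3/2 + Q)
A(-20, R(-7))/o - 3932/(-4719) = (-3/2 - 4)/420 - 3932/(-4719) = -11/2*1/420 - 3932*(-1/4719) = -11/840 + 3932/4719 = 361219/440440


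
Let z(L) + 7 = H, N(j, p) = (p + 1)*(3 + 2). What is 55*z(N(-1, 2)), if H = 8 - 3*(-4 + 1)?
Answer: 550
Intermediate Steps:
N(j, p) = 5 + 5*p (N(j, p) = (1 + p)*5 = 5 + 5*p)
H = 17 (H = 8 - 3*(-3) = 8 + 9 = 17)
z(L) = 10 (z(L) = -7 + 17 = 10)
55*z(N(-1, 2)) = 55*10 = 550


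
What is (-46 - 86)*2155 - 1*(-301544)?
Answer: 17084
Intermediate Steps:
(-46 - 86)*2155 - 1*(-301544) = -132*2155 + 301544 = -284460 + 301544 = 17084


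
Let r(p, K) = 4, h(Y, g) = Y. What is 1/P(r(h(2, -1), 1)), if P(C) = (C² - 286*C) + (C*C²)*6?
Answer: -1/744 ≈ -0.0013441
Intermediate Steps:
P(C) = C² - 286*C + 6*C³ (P(C) = (C² - 286*C) + C³*6 = (C² - 286*C) + 6*C³ = C² - 286*C + 6*C³)
1/P(r(h(2, -1), 1)) = 1/(4*(-286 + 4 + 6*4²)) = 1/(4*(-286 + 4 + 6*16)) = 1/(4*(-286 + 4 + 96)) = 1/(4*(-186)) = 1/(-744) = -1/744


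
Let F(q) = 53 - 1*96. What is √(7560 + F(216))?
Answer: √7517 ≈ 86.701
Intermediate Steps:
F(q) = -43 (F(q) = 53 - 96 = -43)
√(7560 + F(216)) = √(7560 - 43) = √7517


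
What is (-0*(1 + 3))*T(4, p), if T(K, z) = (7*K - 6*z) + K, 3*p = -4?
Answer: 0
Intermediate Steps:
p = -4/3 (p = (1/3)*(-4) = -4/3 ≈ -1.3333)
T(K, z) = -6*z + 8*K (T(K, z) = (-6*z + 7*K) + K = -6*z + 8*K)
(-0*(1 + 3))*T(4, p) = (-0*(1 + 3))*(-6*(-4/3) + 8*4) = (-0*4)*(8 + 32) = -28*0*40 = 0*40 = 0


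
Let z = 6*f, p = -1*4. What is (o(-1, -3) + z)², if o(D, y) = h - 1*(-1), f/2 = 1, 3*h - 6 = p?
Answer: 1681/9 ≈ 186.78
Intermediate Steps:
p = -4
h = ⅔ (h = 2 + (⅓)*(-4) = 2 - 4/3 = ⅔ ≈ 0.66667)
f = 2 (f = 2*1 = 2)
o(D, y) = 5/3 (o(D, y) = ⅔ - 1*(-1) = ⅔ + 1 = 5/3)
z = 12 (z = 6*2 = 12)
(o(-1, -3) + z)² = (5/3 + 12)² = (41/3)² = 1681/9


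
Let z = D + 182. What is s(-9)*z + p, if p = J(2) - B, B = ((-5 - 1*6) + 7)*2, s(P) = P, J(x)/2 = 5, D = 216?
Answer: -3564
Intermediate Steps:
J(x) = 10 (J(x) = 2*5 = 10)
z = 398 (z = 216 + 182 = 398)
B = -8 (B = ((-5 - 6) + 7)*2 = (-11 + 7)*2 = -4*2 = -8)
p = 18 (p = 10 - 1*(-8) = 10 + 8 = 18)
s(-9)*z + p = -9*398 + 18 = -3582 + 18 = -3564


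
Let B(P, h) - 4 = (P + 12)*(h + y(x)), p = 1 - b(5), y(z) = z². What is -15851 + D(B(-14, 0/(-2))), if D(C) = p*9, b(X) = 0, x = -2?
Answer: -15842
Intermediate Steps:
p = 1 (p = 1 - 1*0 = 1 + 0 = 1)
B(P, h) = 4 + (4 + h)*(12 + P) (B(P, h) = 4 + (P + 12)*(h + (-2)²) = 4 + (12 + P)*(h + 4) = 4 + (12 + P)*(4 + h) = 4 + (4 + h)*(12 + P))
D(C) = 9 (D(C) = 1*9 = 9)
-15851 + D(B(-14, 0/(-2))) = -15851 + 9 = -15842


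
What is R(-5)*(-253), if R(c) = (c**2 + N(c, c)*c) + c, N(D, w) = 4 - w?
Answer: 6325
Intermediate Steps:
R(c) = c + c**2 + c*(4 - c) (R(c) = (c**2 + (4 - c)*c) + c = (c**2 + c*(4 - c)) + c = c + c**2 + c*(4 - c))
R(-5)*(-253) = (5*(-5))*(-253) = -25*(-253) = 6325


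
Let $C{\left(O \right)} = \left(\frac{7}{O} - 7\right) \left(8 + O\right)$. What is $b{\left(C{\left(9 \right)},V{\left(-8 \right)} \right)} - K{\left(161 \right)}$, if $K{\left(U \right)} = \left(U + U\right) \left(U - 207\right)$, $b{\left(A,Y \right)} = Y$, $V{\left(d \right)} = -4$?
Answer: $14808$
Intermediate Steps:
$C{\left(O \right)} = \left(-7 + \frac{7}{O}\right) \left(8 + O\right)$
$K{\left(U \right)} = 2 U \left(-207 + U\right)$
$b{\left(C{\left(9 \right)},V{\left(-8 \right)} \right)} - K{\left(161 \right)} = -4 - 2 \cdot 161 \left(-207 + 161\right) = -4 - 2 \cdot 161 \left(-46\right) = -4 - -14812 = -4 + 14812 = 14808$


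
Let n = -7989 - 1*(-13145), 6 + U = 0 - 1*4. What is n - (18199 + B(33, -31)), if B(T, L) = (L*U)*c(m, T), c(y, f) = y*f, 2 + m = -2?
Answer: 27877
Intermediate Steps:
m = -4 (m = -2 - 2 = -4)
c(y, f) = f*y
U = -10 (U = -6 + (0 - 1*4) = -6 + (0 - 4) = -6 - 4 = -10)
B(T, L) = 40*L*T (B(T, L) = (L*(-10))*(T*(-4)) = (-10*L)*(-4*T) = 40*L*T)
n = 5156 (n = -7989 + 13145 = 5156)
n - (18199 + B(33, -31)) = 5156 - (18199 + 40*(-31)*33) = 5156 - (18199 - 40920) = 5156 - 1*(-22721) = 5156 + 22721 = 27877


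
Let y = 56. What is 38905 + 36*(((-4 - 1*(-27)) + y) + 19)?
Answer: 42433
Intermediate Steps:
38905 + 36*(((-4 - 1*(-27)) + y) + 19) = 38905 + 36*(((-4 - 1*(-27)) + 56) + 19) = 38905 + 36*(((-4 + 27) + 56) + 19) = 38905 + 36*((23 + 56) + 19) = 38905 + 36*(79 + 19) = 38905 + 36*98 = 38905 + 3528 = 42433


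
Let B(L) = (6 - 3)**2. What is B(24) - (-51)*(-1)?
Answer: -42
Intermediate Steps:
B(L) = 9 (B(L) = 3**2 = 9)
B(24) - (-51)*(-1) = 9 - (-51)*(-1) = 9 - 1*51 = 9 - 51 = -42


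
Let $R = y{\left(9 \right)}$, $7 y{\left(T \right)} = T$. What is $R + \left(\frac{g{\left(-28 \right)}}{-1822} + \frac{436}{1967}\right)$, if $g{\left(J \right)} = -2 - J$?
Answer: $\frac{2675544}{1791937} \approx 1.4931$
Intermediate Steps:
$y{\left(T \right)} = \frac{T}{7}$
$R = \frac{9}{7}$ ($R = \frac{1}{7} \cdot 9 = \frac{9}{7} \approx 1.2857$)
$R + \left(\frac{g{\left(-28 \right)}}{-1822} + \frac{436}{1967}\right) = \frac{9}{7} + \left(\frac{-2 - -28}{-1822} + \frac{436}{1967}\right) = \frac{9}{7} + \left(\left(-2 + 28\right) \left(- \frac{1}{1822}\right) + 436 \cdot \frac{1}{1967}\right) = \frac{9}{7} + \left(26 \left(- \frac{1}{1822}\right) + \frac{436}{1967}\right) = \frac{9}{7} + \left(- \frac{13}{911} + \frac{436}{1967}\right) = \frac{9}{7} + \frac{371625}{1791937} = \frac{2675544}{1791937}$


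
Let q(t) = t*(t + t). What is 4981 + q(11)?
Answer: 5223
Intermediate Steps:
q(t) = 2*t² (q(t) = t*(2*t) = 2*t²)
4981 + q(11) = 4981 + 2*11² = 4981 + 2*121 = 4981 + 242 = 5223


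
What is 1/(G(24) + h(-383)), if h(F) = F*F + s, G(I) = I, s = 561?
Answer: 1/147274 ≈ 6.7901e-6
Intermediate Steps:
h(F) = 561 + F**2 (h(F) = F*F + 561 = F**2 + 561 = 561 + F**2)
1/(G(24) + h(-383)) = 1/(24 + (561 + (-383)**2)) = 1/(24 + (561 + 146689)) = 1/(24 + 147250) = 1/147274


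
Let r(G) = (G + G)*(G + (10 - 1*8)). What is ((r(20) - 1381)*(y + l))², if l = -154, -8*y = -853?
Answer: 36054034641/64 ≈ 5.6334e+8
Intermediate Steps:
y = 853/8 (y = -⅛*(-853) = 853/8 ≈ 106.63)
r(G) = 2*G*(2 + G) (r(G) = (2*G)*(G + (10 - 8)) = (2*G)*(G + 2) = (2*G)*(2 + G) = 2*G*(2 + G))
((r(20) - 1381)*(y + l))² = ((2*20*(2 + 20) - 1381)*(853/8 - 154))² = ((2*20*22 - 1381)*(-379/8))² = ((880 - 1381)*(-379/8))² = (-501*(-379/8))² = (189879/8)² = 36054034641/64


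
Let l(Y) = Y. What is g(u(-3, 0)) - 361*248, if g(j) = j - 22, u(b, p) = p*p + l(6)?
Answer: -89544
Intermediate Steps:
u(b, p) = 6 + p**2 (u(b, p) = p*p + 6 = p**2 + 6 = 6 + p**2)
g(j) = -22 + j
g(u(-3, 0)) - 361*248 = (-22 + (6 + 0**2)) - 361*248 = (-22 + (6 + 0)) - 89528 = (-22 + 6) - 89528 = -16 - 89528 = -89544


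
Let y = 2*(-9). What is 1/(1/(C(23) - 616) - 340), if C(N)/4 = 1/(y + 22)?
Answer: -615/209101 ≈ -0.0029412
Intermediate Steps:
y = -18
C(N) = 1 (C(N) = 4/(-18 + 22) = 4/4 = 4*(¼) = 1)
1/(1/(C(23) - 616) - 340) = 1/(1/(1 - 616) - 340) = 1/(1/(-615) - 340) = 1/(-1/615 - 340) = 1/(-209101/615) = -615/209101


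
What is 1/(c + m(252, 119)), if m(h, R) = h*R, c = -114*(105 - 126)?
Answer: 1/32382 ≈ 3.0881e-5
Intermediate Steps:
c = 2394 (c = -114*(-21) = 2394)
m(h, R) = R*h
1/(c + m(252, 119)) = 1/(2394 + 119*252) = 1/(2394 + 29988) = 1/32382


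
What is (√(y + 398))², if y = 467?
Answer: 865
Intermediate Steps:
(√(y + 398))² = (√(467 + 398))² = (√865)² = 865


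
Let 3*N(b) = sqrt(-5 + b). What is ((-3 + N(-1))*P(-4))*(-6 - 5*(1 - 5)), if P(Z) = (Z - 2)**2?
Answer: -1512 + 168*I*sqrt(6) ≈ -1512.0 + 411.51*I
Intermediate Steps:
N(b) = sqrt(-5 + b)/3
P(Z) = (-2 + Z)**2
((-3 + N(-1))*P(-4))*(-6 - 5*(1 - 5)) = ((-3 + sqrt(-5 - 1)/3)*(-2 - 4)**2)*(-6 - 5*(1 - 5)) = ((-3 + sqrt(-6)/3)*(-6)**2)*(-6 - 5*(-4)) = ((-3 + (I*sqrt(6))/3)*36)*(-6 + 20) = ((-3 + I*sqrt(6)/3)*36)*14 = (-108 + 12*I*sqrt(6))*14 = -1512 + 168*I*sqrt(6)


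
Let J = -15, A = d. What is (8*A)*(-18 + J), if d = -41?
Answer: 10824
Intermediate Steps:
A = -41
(8*A)*(-18 + J) = (8*(-41))*(-18 - 15) = -328*(-33) = 10824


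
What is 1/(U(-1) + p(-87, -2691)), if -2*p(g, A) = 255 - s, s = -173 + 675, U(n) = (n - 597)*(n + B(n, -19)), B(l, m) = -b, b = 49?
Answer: 2/60047 ≈ 3.3307e-5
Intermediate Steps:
B(l, m) = -49 (B(l, m) = -1*49 = -49)
U(n) = (-597 + n)*(-49 + n) (U(n) = (n - 597)*(n - 49) = (-597 + n)*(-49 + n))
s = 502
p(g, A) = 247/2 (p(g, A) = -(255 - 1*502)/2 = -(255 - 502)/2 = -½*(-247) = 247/2)
1/(U(-1) + p(-87, -2691)) = 1/((29253 + (-1)² - 646*(-1)) + 247/2) = 1/((29253 + 1 + 646) + 247/2) = 1/(29900 + 247/2) = 1/(60047/2) = 2/60047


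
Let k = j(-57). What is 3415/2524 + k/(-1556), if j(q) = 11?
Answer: 660747/490918 ≈ 1.3459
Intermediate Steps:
k = 11
3415/2524 + k/(-1556) = 3415/2524 + 11/(-1556) = 3415*(1/2524) + 11*(-1/1556) = 3415/2524 - 11/1556 = 660747/490918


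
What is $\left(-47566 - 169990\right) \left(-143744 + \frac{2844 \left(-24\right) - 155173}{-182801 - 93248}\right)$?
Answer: $\frac{8632657765058012}{276049} \approx 3.1272 \cdot 10^{10}$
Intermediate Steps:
$\left(-47566 - 169990\right) \left(-143744 + \frac{2844 \left(-24\right) - 155173}{-182801 - 93248}\right) = - 217556 \left(-143744 + \frac{-68256 - 155173}{-276049}\right) = - 217556 \left(-143744 - - \frac{223429}{276049}\right) = - 217556 \left(-143744 + \frac{223429}{276049}\right) = \left(-217556\right) \left(- \frac{39680164027}{276049}\right) = \frac{8632657765058012}{276049}$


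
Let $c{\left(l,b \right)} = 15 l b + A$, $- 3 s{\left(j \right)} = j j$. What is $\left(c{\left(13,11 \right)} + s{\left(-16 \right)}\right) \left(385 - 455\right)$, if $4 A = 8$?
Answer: $- \frac{432950}{3} \approx -1.4432 \cdot 10^{5}$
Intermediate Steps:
$s{\left(j \right)} = - \frac{j^{2}}{3}$ ($s{\left(j \right)} = - \frac{j j}{3} = - \frac{j^{2}}{3}$)
$A = 2$ ($A = \frac{1}{4} \cdot 8 = 2$)
$c{\left(l,b \right)} = 2 + 15 b l$ ($c{\left(l,b \right)} = 15 l b + 2 = 15 b l + 2 = 2 + 15 b l$)
$\left(c{\left(13,11 \right)} + s{\left(-16 \right)}\right) \left(385 - 455\right) = \left(\left(2 + 15 \cdot 11 \cdot 13\right) - \frac{\left(-16\right)^{2}}{3}\right) \left(385 - 455\right) = \left(\left(2 + 2145\right) - \frac{256}{3}\right) \left(-70\right) = \left(2147 - \frac{256}{3}\right) \left(-70\right) = \frac{6185}{3} \left(-70\right) = - \frac{432950}{3}$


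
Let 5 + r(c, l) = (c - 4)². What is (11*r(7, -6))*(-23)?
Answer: -1012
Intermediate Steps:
r(c, l) = -5 + (-4 + c)² (r(c, l) = -5 + (c - 4)² = -5 + (-4 + c)²)
(11*r(7, -6))*(-23) = (11*(-5 + (-4 + 7)²))*(-23) = (11*(-5 + 3²))*(-23) = (11*(-5 + 9))*(-23) = (11*4)*(-23) = 44*(-23) = -1012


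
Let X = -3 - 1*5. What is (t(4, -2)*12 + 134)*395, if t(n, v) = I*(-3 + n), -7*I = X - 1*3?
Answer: 422650/7 ≈ 60379.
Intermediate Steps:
X = -8 (X = -3 - 5 = -8)
I = 11/7 (I = -(-8 - 1*3)/7 = -(-8 - 3)/7 = -⅐*(-11) = 11/7 ≈ 1.5714)
t(n, v) = -33/7 + 11*n/7 (t(n, v) = 11*(-3 + n)/7 = -33/7 + 11*n/7)
(t(4, -2)*12 + 134)*395 = ((-33/7 + (11/7)*4)*12 + 134)*395 = ((-33/7 + 44/7)*12 + 134)*395 = ((11/7)*12 + 134)*395 = (132/7 + 134)*395 = (1070/7)*395 = 422650/7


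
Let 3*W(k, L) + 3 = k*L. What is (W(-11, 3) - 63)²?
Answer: 5625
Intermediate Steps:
W(k, L) = -1 + L*k/3 (W(k, L) = -1 + (k*L)/3 = -1 + (L*k)/3 = -1 + L*k/3)
(W(-11, 3) - 63)² = ((-1 + (⅓)*3*(-11)) - 63)² = ((-1 - 11) - 63)² = (-12 - 63)² = (-75)² = 5625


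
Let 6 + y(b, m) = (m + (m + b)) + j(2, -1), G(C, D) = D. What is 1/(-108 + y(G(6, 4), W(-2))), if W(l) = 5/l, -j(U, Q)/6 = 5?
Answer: -1/145 ≈ -0.0068966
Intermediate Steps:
j(U, Q) = -30 (j(U, Q) = -6*5 = -30)
y(b, m) = -36 + b + 2*m (y(b, m) = -6 + ((m + (m + b)) - 30) = -6 + ((m + (b + m)) - 30) = -6 + ((b + 2*m) - 30) = -6 + (-30 + b + 2*m) = -36 + b + 2*m)
1/(-108 + y(G(6, 4), W(-2))) = 1/(-108 + (-36 + 4 + 2*(5/(-2)))) = 1/(-108 + (-36 + 4 + 2*(5*(-½)))) = 1/(-108 + (-36 + 4 + 2*(-5/2))) = 1/(-108 + (-36 + 4 - 5)) = 1/(-108 - 37) = 1/(-145) = -1/145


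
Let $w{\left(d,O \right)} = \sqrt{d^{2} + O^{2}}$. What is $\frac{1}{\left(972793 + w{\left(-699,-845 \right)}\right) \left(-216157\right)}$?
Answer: $- \frac{972793}{204554776964029011} + \frac{\sqrt{1202626}}{204554776964029011} \approx -4.7503 \cdot 10^{-12}$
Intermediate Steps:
$w{\left(d,O \right)} = \sqrt{O^{2} + d^{2}}$
$\frac{1}{\left(972793 + w{\left(-699,-845 \right)}\right) \left(-216157\right)} = \frac{1}{\left(972793 + \sqrt{\left(-845\right)^{2} + \left(-699\right)^{2}}\right) \left(-216157\right)} = \frac{1}{972793 + \sqrt{714025 + 488601}} \left(- \frac{1}{216157}\right) = \frac{1}{972793 + \sqrt{1202626}} \left(- \frac{1}{216157}\right) = - \frac{1}{216157 \left(972793 + \sqrt{1202626}\right)}$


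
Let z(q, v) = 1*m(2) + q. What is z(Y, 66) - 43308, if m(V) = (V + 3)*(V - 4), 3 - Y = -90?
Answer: -43225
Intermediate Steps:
Y = 93 (Y = 3 - 1*(-90) = 3 + 90 = 93)
m(V) = (-4 + V)*(3 + V) (m(V) = (3 + V)*(-4 + V) = (-4 + V)*(3 + V))
z(q, v) = -10 + q (z(q, v) = 1*(-12 + 2² - 1*2) + q = 1*(-12 + 4 - 2) + q = 1*(-10) + q = -10 + q)
z(Y, 66) - 43308 = (-10 + 93) - 43308 = 83 - 43308 = -43225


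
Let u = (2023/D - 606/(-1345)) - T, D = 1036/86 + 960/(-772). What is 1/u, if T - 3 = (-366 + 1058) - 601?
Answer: 120584630/11300414669 ≈ 0.010671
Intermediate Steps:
D = 89654/8299 (D = 1036*(1/86) + 960*(-1/772) = 518/43 - 240/193 = 89654/8299 ≈ 10.803)
T = 94 (T = 3 + ((-366 + 1058) - 601) = 3 + (692 - 601) = 3 + 91 = 94)
u = 11300414669/120584630 (u = (2023/(89654/8299) - 606/(-1345)) - 1*94 = (2023*(8299/89654) - 606*(-1/1345)) - 94 = (16788877/89654 + 606/1345) - 94 = 22635369889/120584630 - 94 = 11300414669/120584630 ≈ 93.714)
1/u = 1/(11300414669/120584630) = 120584630/11300414669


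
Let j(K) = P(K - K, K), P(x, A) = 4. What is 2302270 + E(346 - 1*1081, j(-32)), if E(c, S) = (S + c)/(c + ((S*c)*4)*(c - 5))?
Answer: 20033582278819/8701665 ≈ 2.3023e+6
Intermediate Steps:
j(K) = 4
E(c, S) = (S + c)/(c + 4*S*c*(-5 + c)) (E(c, S) = (S + c)/(c + (4*S*c)*(-5 + c)) = (S + c)/(c + 4*S*c*(-5 + c)))
2302270 + E(346 - 1*1081, j(-32)) = 2302270 + (4 + (346 - 1*1081))/((346 - 1*1081)*(1 - 20*4 + 4*4*(346 - 1*1081))) = 2302270 + (4 + (346 - 1081))/((346 - 1081)*(1 - 80 + 4*4*(346 - 1081))) = 2302270 + (4 - 735)/((-735)*(1 - 80 + 4*4*(-735))) = 2302270 - 1/735*(-731)/(1 - 80 - 11760) = 2302270 - 1/735*(-731)/(-11839) = 2302270 - 1/735*(-1/11839)*(-731) = 2302270 - 731/8701665 = 20033582278819/8701665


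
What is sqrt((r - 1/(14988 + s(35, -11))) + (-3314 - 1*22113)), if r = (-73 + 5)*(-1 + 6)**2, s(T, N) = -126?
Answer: 5*I*sqrt(239671433658)/14862 ≈ 164.7*I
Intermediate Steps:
r = -1700 (r = -68*5**2 = -68*25 = -1700)
sqrt((r - 1/(14988 + s(35, -11))) + (-3314 - 1*22113)) = sqrt((-1700 - 1/(14988 - 126)) + (-3314 - 1*22113)) = sqrt((-1700 - 1/14862) + (-3314 - 22113)) = sqrt((-1700 - 1*1/14862) - 25427) = sqrt((-1700 - 1/14862) - 25427) = sqrt(-25265401/14862 - 25427) = sqrt(-403161475/14862) = 5*I*sqrt(239671433658)/14862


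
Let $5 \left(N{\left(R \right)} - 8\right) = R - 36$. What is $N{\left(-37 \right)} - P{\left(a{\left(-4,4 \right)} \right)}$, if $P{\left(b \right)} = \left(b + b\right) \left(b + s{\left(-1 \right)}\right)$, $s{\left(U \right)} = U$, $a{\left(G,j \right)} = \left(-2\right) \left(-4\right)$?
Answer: $- \frac{593}{5} \approx -118.6$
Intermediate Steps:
$a{\left(G,j \right)} = 8$
$N{\left(R \right)} = \frac{4}{5} + \frac{R}{5}$ ($N{\left(R \right)} = 8 + \frac{R - 36}{5} = 8 + \frac{-36 + R}{5} = 8 + \left(- \frac{36}{5} + \frac{R}{5}\right) = \frac{4}{5} + \frac{R}{5}$)
$P{\left(b \right)} = 2 b \left(-1 + b\right)$ ($P{\left(b \right)} = \left(b + b\right) \left(b - 1\right) = 2 b \left(-1 + b\right)$)
$N{\left(-37 \right)} - P{\left(a{\left(-4,4 \right)} \right)} = \left(\frac{4}{5} + \frac{1}{5} \left(-37\right)\right) - 2 \cdot 8 \left(-1 + 8\right) = \left(\frac{4}{5} - \frac{37}{5}\right) - 2 \cdot 8 \cdot 7 = - \frac{33}{5} - 112 = - \frac{593}{5}$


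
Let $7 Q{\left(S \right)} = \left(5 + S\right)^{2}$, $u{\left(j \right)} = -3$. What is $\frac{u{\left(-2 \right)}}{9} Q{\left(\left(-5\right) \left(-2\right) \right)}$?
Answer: $- \frac{75}{7} \approx -10.714$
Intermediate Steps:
$Q{\left(S \right)} = \frac{\left(5 + S\right)^{2}}{7}$
$\frac{u{\left(-2 \right)}}{9} Q{\left(\left(-5\right) \left(-2\right) \right)} = - \frac{3}{9} \frac{\left(5 - -10\right)^{2}}{7} = \left(-3\right) \frac{1}{9} \frac{\left(5 + 10\right)^{2}}{7} = - \frac{\frac{1}{7} \cdot 15^{2}}{3} = - \frac{\frac{1}{7} \cdot 225}{3} = \left(- \frac{1}{3}\right) \frac{225}{7} = - \frac{75}{7}$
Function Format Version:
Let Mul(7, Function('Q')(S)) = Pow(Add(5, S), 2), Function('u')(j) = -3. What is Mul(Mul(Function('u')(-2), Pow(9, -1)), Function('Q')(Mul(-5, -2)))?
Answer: Rational(-75, 7) ≈ -10.714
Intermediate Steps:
Function('Q')(S) = Mul(Rational(1, 7), Pow(Add(5, S), 2))
Mul(Mul(Function('u')(-2), Pow(9, -1)), Function('Q')(Mul(-5, -2))) = Mul(Mul(-3, Pow(9, -1)), Mul(Rational(1, 7), Pow(Add(5, Mul(-5, -2)), 2))) = Mul(Mul(-3, Rational(1, 9)), Mul(Rational(1, 7), Pow(Add(5, 10), 2))) = Mul(Rational(-1, 3), Mul(Rational(1, 7), Pow(15, 2))) = Mul(Rational(-1, 3), Mul(Rational(1, 7), 225)) = Mul(Rational(-1, 3), Rational(225, 7)) = Rational(-75, 7)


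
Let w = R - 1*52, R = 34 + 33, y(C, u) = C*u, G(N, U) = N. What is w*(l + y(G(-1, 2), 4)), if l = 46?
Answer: 630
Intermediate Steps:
R = 67
w = 15 (w = 67 - 1*52 = 67 - 52 = 15)
w*(l + y(G(-1, 2), 4)) = 15*(46 - 1*4) = 15*(46 - 4) = 15*42 = 630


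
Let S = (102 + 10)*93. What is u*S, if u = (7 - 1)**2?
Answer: 374976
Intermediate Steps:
S = 10416 (S = 112*93 = 10416)
u = 36 (u = 6**2 = 36)
u*S = 36*10416 = 374976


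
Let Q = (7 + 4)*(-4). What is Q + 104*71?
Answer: 7340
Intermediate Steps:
Q = -44 (Q = 11*(-4) = -44)
Q + 104*71 = -44 + 104*71 = -44 + 7384 = 7340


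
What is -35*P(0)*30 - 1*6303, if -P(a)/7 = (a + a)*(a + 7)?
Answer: -6303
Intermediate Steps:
P(a) = -14*a*(7 + a) (P(a) = -7*(a + a)*(a + 7) = -7*2*a*(7 + a) = -14*a*(7 + a))
-35*P(0)*30 - 1*6303 = -(-490)*0*(7 + 0)*30 - 1*6303 = -(-490)*0*7*30 - 6303 = -35*0*30 - 6303 = 0*30 - 6303 = 0 - 6303 = -6303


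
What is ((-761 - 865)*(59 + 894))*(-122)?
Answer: 189048516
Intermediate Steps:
((-761 - 865)*(59 + 894))*(-122) = -1626*953*(-122) = -1549578*(-122) = 189048516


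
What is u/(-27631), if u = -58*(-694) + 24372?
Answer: -64624/27631 ≈ -2.3388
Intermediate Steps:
u = 64624 (u = 40252 + 24372 = 64624)
u/(-27631) = 64624/(-27631) = 64624*(-1/27631) = -64624/27631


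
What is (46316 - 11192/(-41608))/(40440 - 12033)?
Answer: 240890915/147744807 ≈ 1.6305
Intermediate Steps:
(46316 - 11192/(-41608))/(40440 - 12033) = (46316 - 11192*(-1/41608))/28407 = (46316 + 1399/5201)*(1/28407) = (240890915/5201)*(1/28407) = 240890915/147744807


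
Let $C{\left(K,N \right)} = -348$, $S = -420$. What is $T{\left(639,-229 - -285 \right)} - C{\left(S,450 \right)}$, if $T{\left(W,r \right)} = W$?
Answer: $987$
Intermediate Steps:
$T{\left(639,-229 - -285 \right)} - C{\left(S,450 \right)} = 639 - -348 = 639 + 348 = 987$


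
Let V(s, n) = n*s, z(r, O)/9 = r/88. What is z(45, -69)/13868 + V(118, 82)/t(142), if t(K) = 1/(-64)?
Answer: -755739876971/1220384 ≈ -6.1926e+5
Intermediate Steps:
z(r, O) = 9*r/88 (z(r, O) = 9*(r/88) = 9*r/88)
t(K) = -1/64
z(45, -69)/13868 + V(118, 82)/t(142) = ((9/88)*45)/13868 + (82*118)/(-1/64) = (405/88)*(1/13868) + 9676*(-64) = 405/1220384 - 619264 = -755739876971/1220384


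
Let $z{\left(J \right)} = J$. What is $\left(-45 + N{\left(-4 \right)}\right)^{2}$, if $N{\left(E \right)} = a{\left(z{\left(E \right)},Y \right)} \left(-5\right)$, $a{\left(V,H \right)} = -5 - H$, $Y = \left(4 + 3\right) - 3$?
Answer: $0$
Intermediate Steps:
$Y = 4$ ($Y = 7 - 3 = 4$)
$N{\left(E \right)} = 45$ ($N{\left(E \right)} = \left(-5 - 4\right) \left(-5\right) = \left(-9\right) \left(-5\right) = 45$)
$\left(-45 + N{\left(-4 \right)}\right)^{2} = \left(-45 + 45\right)^{2} = 0^{2} = 0$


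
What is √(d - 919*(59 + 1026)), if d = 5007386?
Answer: √4010271 ≈ 2002.6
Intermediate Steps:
√(d - 919*(59 + 1026)) = √(5007386 - 919*(59 + 1026)) = √(5007386 - 919*1085) = √(5007386 - 997115) = √4010271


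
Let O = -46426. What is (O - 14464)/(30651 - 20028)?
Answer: -60890/10623 ≈ -5.7319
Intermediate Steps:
(O - 14464)/(30651 - 20028) = (-46426 - 14464)/(30651 - 20028) = -60890/10623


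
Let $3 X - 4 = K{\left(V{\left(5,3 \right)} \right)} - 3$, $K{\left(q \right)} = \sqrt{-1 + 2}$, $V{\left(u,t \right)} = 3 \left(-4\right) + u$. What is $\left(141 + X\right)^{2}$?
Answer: $\frac{180625}{9} \approx 20069.0$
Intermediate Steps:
$V{\left(u,t \right)} = -12 + u$
$K{\left(q \right)} = 1$ ($K{\left(q \right)} = \sqrt{1} = 1$)
$X = \frac{2}{3}$ ($X = \frac{4}{3} + \frac{1 - 3}{3} = \frac{4}{3} + \frac{1}{3} \left(-2\right) = \frac{4}{3} - \frac{2}{3} = \frac{2}{3} \approx 0.66667$)
$\left(141 + X\right)^{2} = \left(141 + \frac{2}{3}\right)^{2} = \left(\frac{425}{3}\right)^{2} = \frac{180625}{9}$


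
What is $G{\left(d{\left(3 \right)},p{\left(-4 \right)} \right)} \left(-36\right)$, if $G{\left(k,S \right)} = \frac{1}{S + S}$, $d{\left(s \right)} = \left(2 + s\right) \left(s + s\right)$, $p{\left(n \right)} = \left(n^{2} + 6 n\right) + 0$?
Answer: $\frac{9}{4} \approx 2.25$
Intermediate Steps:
$p{\left(n \right)} = n^{2} + 6 n$
$d{\left(s \right)} = 2 s \left(2 + s\right)$ ($d{\left(s \right)} = \left(2 + s\right) 2 s = 2 s \left(2 + s\right)$)
$G{\left(k,S \right)} = \frac{1}{2 S}$
$G{\left(d{\left(3 \right)},p{\left(-4 \right)} \right)} \left(-36\right) = \frac{1}{2 \left(- 4 \left(6 - 4\right)\right)} \left(-36\right) = \frac{1}{2 \left(\left(-4\right) 2\right)} \left(-36\right) = \frac{1}{2 \left(-8\right)} \left(-36\right) = \frac{1}{2} \left(- \frac{1}{8}\right) \left(-36\right) = \left(- \frac{1}{16}\right) \left(-36\right) = \frac{9}{4}$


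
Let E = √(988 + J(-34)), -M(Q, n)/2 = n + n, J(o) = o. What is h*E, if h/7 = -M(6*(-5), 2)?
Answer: 168*√106 ≈ 1729.7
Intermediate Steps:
M(Q, n) = -4*n (M(Q, n) = -2*(n + n) = -4*n)
E = 3*√106 (E = √(988 - 34) = √954 = 3*√106 ≈ 30.887)
h = 56 (h = 7*(-(-4)*2) = 7*(-1*(-8)) = 7*8 = 56)
h*E = 56*(3*√106) = 168*√106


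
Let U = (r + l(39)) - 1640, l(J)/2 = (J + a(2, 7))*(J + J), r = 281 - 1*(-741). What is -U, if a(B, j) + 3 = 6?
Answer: -5934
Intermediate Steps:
r = 1022 (r = 281 + 741 = 1022)
a(B, j) = 3 (a(B, j) = -3 + 6 = 3)
l(J) = 4*J*(3 + J) (l(J) = 2*((J + 3)*(J + J)) = 2*((3 + J)*(2*J)) = 2*(2*J*(3 + J)) = 4*J*(3 + J))
U = 5934 (U = (1022 + 4*39*(3 + 39)) - 1640 = (1022 + 4*39*42) - 1640 = (1022 + 6552) - 1640 = 7574 - 1640 = 5934)
-U = -1*5934 = -5934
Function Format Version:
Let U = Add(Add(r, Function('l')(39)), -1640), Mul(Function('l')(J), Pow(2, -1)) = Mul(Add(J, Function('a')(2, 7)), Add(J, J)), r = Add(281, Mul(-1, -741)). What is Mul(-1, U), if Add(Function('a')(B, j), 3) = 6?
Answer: -5934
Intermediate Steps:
r = 1022 (r = Add(281, 741) = 1022)
Function('a')(B, j) = 3 (Function('a')(B, j) = Add(-3, 6) = 3)
Function('l')(J) = Mul(4, J, Add(3, J)) (Function('l')(J) = Mul(2, Mul(Add(J, 3), Add(J, J))) = Mul(2, Mul(Add(3, J), Mul(2, J))) = Mul(2, Mul(2, J, Add(3, J))) = Mul(4, J, Add(3, J)))
U = 5934 (U = Add(Add(1022, Mul(4, 39, Add(3, 39))), -1640) = Add(Add(1022, Mul(4, 39, 42)), -1640) = Add(Add(1022, 6552), -1640) = Add(7574, -1640) = 5934)
Mul(-1, U) = Mul(-1, 5934) = -5934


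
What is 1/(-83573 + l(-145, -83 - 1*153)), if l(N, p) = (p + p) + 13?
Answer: -1/84032 ≈ -1.1900e-5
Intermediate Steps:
l(N, p) = 13 + 2*p (l(N, p) = 2*p + 13 = 13 + 2*p)
1/(-83573 + l(-145, -83 - 1*153)) = 1/(-83573 + (13 + 2*(-83 - 1*153))) = 1/(-83573 + (13 + 2*(-83 - 153))) = 1/(-83573 + (13 + 2*(-236))) = 1/(-83573 + (13 - 472)) = 1/(-83573 - 459) = 1/(-84032) = -1/84032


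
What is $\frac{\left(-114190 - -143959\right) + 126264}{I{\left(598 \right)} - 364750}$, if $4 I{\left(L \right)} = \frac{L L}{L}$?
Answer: $- \frac{104022}{243067} \approx -0.42796$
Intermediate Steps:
$I{\left(L \right)} = \frac{L}{4}$ ($I{\left(L \right)} = \frac{L L \frac{1}{L}}{4} = \frac{L^{2} \frac{1}{L}}{4} = \frac{L}{4}$)
$\frac{\left(-114190 - -143959\right) + 126264}{I{\left(598 \right)} - 364750} = \frac{\left(-114190 - -143959\right) + 126264}{\frac{1}{4} \cdot 598 - 364750} = \frac{\left(-114190 + 143959\right) + 126264}{\frac{299}{2} - 364750} = \frac{29769 + 126264}{- \frac{729201}{2}} = 156033 \left(- \frac{2}{729201}\right) = - \frac{104022}{243067}$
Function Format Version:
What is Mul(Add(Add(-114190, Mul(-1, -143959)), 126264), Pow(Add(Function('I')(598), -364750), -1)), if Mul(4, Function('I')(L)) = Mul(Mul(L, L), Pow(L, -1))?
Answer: Rational(-104022, 243067) ≈ -0.42796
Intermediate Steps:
Function('I')(L) = Mul(Rational(1, 4), L) (Function('I')(L) = Mul(Rational(1, 4), Mul(Mul(L, L), Pow(L, -1))) = Mul(Rational(1, 4), Mul(Pow(L, 2), Pow(L, -1))) = Mul(Rational(1, 4), L))
Mul(Add(Add(-114190, Mul(-1, -143959)), 126264), Pow(Add(Function('I')(598), -364750), -1)) = Mul(Add(Add(-114190, Mul(-1, -143959)), 126264), Pow(Add(Mul(Rational(1, 4), 598), -364750), -1)) = Mul(Add(Add(-114190, 143959), 126264), Pow(Add(Rational(299, 2), -364750), -1)) = Mul(Add(29769, 126264), Pow(Rational(-729201, 2), -1)) = Mul(156033, Rational(-2, 729201)) = Rational(-104022, 243067)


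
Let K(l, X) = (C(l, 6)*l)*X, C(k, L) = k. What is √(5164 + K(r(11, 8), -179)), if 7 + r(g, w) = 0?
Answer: I*√3607 ≈ 60.058*I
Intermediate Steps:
r(g, w) = -7 (r(g, w) = -7 + 0 = -7)
K(l, X) = X*l² (K(l, X) = (l*l)*X = l²*X = X*l²)
√(5164 + K(r(11, 8), -179)) = √(5164 - 179*(-7)²) = √(5164 - 179*49) = √(5164 - 8771) = √(-3607) = I*√3607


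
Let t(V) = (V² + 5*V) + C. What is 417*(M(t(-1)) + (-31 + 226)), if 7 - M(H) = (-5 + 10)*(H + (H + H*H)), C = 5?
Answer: 77979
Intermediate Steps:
t(V) = 5 + V² + 5*V (t(V) = (V² + 5*V) + 5 = 5 + V² + 5*V)
M(H) = 7 - 10*H - 5*H² (M(H) = 7 - (-5 + 10)*(H + (H + H*H)) = 7 - 5*(H + (H + H²)) = 7 - 5*(H² + 2*H) = 7 - (5*H² + 10*H) = 7 + (-10*H - 5*H²) = 7 - 10*H - 5*H²)
417*(M(t(-1)) + (-31 + 226)) = 417*((7 - 10*(5 + (-1)² + 5*(-1)) - 5*(5 + (-1)² + 5*(-1))²) + (-31 + 226)) = 417*((7 - 10*(5 + 1 - 5) - 5*(5 + 1 - 5)²) + 195) = 417*((7 - 10*1 - 5*1²) + 195) = 417*((7 - 10 - 5*1) + 195) = 417*((7 - 10 - 5) + 195) = 417*(-8 + 195) = 417*187 = 77979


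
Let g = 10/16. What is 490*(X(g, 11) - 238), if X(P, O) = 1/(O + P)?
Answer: -10841740/93 ≈ -1.1658e+5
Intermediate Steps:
g = 5/8 (g = 10*(1/16) = 5/8 ≈ 0.62500)
490*(X(g, 11) - 238) = 490*(1/(11 + 5/8) - 238) = 490*(1/(93/8) - 238) = 490*(8/93 - 238) = 490*(-22126/93) = -10841740/93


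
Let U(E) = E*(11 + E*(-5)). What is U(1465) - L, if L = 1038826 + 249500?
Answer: -12003336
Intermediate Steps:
U(E) = E*(11 - 5*E)
L = 1288326
U(1465) - L = 1465*(11 - 5*1465) - 1*1288326 = 1465*(11 - 7325) - 1288326 = 1465*(-7314) - 1288326 = -10715010 - 1288326 = -12003336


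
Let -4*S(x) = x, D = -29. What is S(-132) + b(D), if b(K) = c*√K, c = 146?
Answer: 33 + 146*I*√29 ≈ 33.0 + 786.23*I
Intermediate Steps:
S(x) = -x/4
b(K) = 146*√K
S(-132) + b(D) = -¼*(-132) + 146*√(-29) = 33 + 146*(I*√29) = 33 + 146*I*√29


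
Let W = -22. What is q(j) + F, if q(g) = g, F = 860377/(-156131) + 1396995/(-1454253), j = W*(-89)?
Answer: 147700787756756/75684658381 ≈ 1951.5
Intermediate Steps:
j = 1958 (j = -22*(-89) = 1958)
F = -489773353242/75684658381 (F = 860377*(-1/156131) + 1396995*(-1/1454253) = -860377/156131 - 465665/484751 = -489773353242/75684658381 ≈ -6.4712)
q(j) + F = 1958 - 489773353242/75684658381 = 147700787756756/75684658381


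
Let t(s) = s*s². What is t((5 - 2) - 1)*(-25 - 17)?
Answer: -336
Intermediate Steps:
t(s) = s³
t((5 - 2) - 1)*(-25 - 17) = ((5 - 2) - 1)³*(-25 - 17) = (3 - 1)³*(-42) = 2³*(-42) = 8*(-42) = -336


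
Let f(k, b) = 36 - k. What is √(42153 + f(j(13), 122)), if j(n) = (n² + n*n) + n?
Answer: √41838 ≈ 204.54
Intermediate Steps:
j(n) = n + 2*n² (j(n) = (n² + n²) + n = 2*n² + n = n + 2*n²)
√(42153 + f(j(13), 122)) = √(42153 + (36 - 13*(1 + 2*13))) = √(42153 + (36 - 13*(1 + 26))) = √(42153 + (36 - 13*27)) = √(42153 + (36 - 1*351)) = √(42153 + (36 - 351)) = √(42153 - 315) = √41838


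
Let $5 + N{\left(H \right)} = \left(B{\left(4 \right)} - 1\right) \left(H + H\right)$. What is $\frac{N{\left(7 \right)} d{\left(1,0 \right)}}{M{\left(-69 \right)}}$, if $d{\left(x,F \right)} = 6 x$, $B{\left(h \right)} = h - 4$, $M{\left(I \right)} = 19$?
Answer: $-6$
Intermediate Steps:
$B{\left(h \right)} = -4 + h$
$N{\left(H \right)} = -5 - 2 H$ ($N{\left(H \right)} = -5 + \left(\left(-4 + 4\right) - 1\right) \left(H + H\right) = -5 + \left(0 - 1\right) 2 H = -5 - 2 H$)
$\frac{N{\left(7 \right)} d{\left(1,0 \right)}}{M{\left(-69 \right)}} = \frac{\left(-5 - 14\right) 6 \cdot 1}{19} = \left(-5 - 14\right) 6 \cdot \frac{1}{19} = \left(-19\right) 6 \cdot \frac{1}{19} = \left(-114\right) \frac{1}{19} = -6$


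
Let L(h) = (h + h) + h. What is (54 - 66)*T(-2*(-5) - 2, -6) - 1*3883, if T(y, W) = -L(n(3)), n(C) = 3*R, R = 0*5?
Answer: -3883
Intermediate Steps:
R = 0
n(C) = 0 (n(C) = 3*0 = 0)
L(h) = 3*h (L(h) = 2*h + h = 3*h)
T(y, W) = 0 (T(y, W) = -3*0 = -1*0 = 0)
(54 - 66)*T(-2*(-5) - 2, -6) - 1*3883 = (54 - 66)*0 - 1*3883 = -12*0 - 3883 = 0 - 3883 = -3883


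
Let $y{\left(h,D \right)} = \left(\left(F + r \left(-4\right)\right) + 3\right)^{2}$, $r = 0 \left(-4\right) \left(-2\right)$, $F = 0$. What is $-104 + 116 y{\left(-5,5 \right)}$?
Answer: $940$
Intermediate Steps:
$r = 0$ ($r = 0 \left(-2\right) = 0$)
$y{\left(h,D \right)} = 9$ ($y{\left(h,D \right)} = \left(\left(0 + 0 \left(-4\right)\right) + 3\right)^{2} = \left(\left(0 + 0\right) + 3\right)^{2} = \left(0 + 3\right)^{2} = 3^{2} = 9$)
$-104 + 116 y{\left(-5,5 \right)} = -104 + 116 \cdot 9 = -104 + 1044 = 940$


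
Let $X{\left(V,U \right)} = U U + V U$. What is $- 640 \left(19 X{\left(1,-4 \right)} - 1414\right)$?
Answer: $759040$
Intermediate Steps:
$X{\left(V,U \right)} = U^{2} + U V$
$- 640 \left(19 X{\left(1,-4 \right)} - 1414\right) = - 640 \left(19 \left(- 4 \left(-4 + 1\right)\right) - 1414\right) = - 640 \left(19 \left(\left(-4\right) \left(-3\right)\right) - 1414\right) = - 640 \left(19 \cdot 12 - 1414\right) = - 640 \left(228 - 1414\right) = \left(-640\right) \left(-1186\right) = 759040$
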